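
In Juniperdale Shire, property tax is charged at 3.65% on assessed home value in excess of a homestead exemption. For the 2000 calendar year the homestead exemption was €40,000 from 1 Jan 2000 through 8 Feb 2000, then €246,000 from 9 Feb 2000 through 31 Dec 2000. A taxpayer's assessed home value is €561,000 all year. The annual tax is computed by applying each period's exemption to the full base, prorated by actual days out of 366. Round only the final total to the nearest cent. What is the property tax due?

1 Jan – 8 Feb 2000: 39 days, exemption €40,000 → (€561,000 − €40,000) × 3.65% × 39/366 = €2,026.3484
9 Feb – 31 Dec 2000: 327 days, exemption €246,000 → (€561,000 − €246,000) × 3.65% × 327/366 = €10,272.3566
Total = €12,298.7049

€12,298.70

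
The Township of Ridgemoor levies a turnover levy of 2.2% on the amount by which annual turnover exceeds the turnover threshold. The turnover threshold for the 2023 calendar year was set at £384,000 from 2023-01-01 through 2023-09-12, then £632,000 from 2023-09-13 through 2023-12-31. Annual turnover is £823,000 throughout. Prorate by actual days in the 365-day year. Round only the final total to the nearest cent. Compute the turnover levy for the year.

2023-01-01 to 2023-09-12: 255 days, exemption £384,000 → (£823,000 − £384,000) × 2.2% × 255/365 = £6,747.3699
2023-09-13 to 2023-12-31: 110 days, exemption £632,000 → (£823,000 − £632,000) × 2.2% × 110/365 = £1,266.3562
Total = £8,013.7260

£8,013.73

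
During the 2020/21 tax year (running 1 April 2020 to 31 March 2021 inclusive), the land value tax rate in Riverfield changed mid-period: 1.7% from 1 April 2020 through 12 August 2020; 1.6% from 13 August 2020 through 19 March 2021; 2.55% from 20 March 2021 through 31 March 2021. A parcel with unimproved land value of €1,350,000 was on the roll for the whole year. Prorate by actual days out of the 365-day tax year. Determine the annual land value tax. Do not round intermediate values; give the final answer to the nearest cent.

1 April – 12 August 2020: 134 days at 1.7% → €1,350,000 × 1.7% × 134/365 = €8,425.4795
13 August 2020 – 19 March 2021: 219 days at 1.6% → €1,350,000 × 1.6% × 219/365 = €12,960.0000
20 March – 31 March 2021: 12 days at 2.55% → €1,350,000 × 2.55% × 12/365 = €1,131.7808
Total = €22,517.2603

€22,517.26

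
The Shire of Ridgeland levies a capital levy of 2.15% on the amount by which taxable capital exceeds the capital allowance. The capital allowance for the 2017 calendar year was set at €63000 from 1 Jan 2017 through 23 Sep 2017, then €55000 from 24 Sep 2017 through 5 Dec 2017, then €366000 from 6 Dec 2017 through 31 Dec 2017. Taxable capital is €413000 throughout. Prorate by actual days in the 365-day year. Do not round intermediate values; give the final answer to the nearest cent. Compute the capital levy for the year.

€7095.35

1 Jan – 23 Sep 2017: 266 days, exemption €63000 → (€413000 − €63000) × 2.15% × 266/365 = €5483.9726
24 Sep – 5 Dec 2017: 73 days, exemption €55000 → (€413000 − €55000) × 2.15% × 73/365 = €1539.4000
6 Dec – 31 Dec 2017: 26 days, exemption €366000 → (€413000 − €366000) × 2.15% × 26/365 = €71.9808
Total = €7095.3534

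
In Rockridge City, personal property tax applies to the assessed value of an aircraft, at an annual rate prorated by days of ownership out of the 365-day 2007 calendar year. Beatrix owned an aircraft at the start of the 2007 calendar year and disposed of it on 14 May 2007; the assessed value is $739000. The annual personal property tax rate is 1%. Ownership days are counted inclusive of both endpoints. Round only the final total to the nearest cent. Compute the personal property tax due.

Days held (1 Jan – 14 May 2007): 134 out of 365
Tax = $739000 × 1% × 134/365 = $2713.0411

$2713.04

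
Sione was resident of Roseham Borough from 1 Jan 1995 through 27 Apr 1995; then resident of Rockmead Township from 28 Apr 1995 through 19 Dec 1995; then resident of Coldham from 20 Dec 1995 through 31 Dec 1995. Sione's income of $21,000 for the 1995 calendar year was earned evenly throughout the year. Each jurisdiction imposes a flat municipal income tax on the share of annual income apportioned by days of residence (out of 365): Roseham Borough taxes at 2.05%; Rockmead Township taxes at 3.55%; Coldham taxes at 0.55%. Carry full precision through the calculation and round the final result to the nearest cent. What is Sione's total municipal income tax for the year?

$623.82

Roseham Borough, 1 Jan – 27 Apr 1995: 117 days → $21,000 × 2.05% × 117/365 = $137.9959
Rockmead Township, 28 Apr – 19 Dec 1995: 236 days → $21,000 × 3.55% × 236/365 = $482.0219
Coldham, 20 Dec – 31 Dec 1995: 12 days → $21,000 × 0.55% × 12/365 = $3.7973
Total = $623.8151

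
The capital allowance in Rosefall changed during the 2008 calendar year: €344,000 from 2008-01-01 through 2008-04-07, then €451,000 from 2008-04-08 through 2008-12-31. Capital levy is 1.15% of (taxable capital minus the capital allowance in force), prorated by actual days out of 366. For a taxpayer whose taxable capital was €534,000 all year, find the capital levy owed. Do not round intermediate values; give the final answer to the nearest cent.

2008-01-01 to 2008-04-07: 98 days, exemption €344,000 → (€534,000 − €344,000) × 1.15% × 98/366 = €585.0546
2008-04-08 to 2008-12-31: 268 days, exemption €451,000 → (€534,000 − €451,000) × 1.15% × 268/366 = €698.9235
Total = €1,283.9781

€1,283.98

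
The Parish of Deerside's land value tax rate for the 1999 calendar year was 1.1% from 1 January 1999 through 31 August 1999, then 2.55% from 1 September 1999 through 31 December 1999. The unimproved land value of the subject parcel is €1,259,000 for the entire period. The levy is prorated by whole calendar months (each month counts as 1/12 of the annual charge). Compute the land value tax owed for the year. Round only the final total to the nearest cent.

€19,934.17

1 January – 31 August 1999: 8 months at 1.1% → €1,259,000 × 1.1% × 8/12 = €9,232.6667
1 September – 31 December 1999: 4 months at 2.55% → €1,259,000 × 2.55% × 4/12 = €10,701.5000
Total = €19,934.1667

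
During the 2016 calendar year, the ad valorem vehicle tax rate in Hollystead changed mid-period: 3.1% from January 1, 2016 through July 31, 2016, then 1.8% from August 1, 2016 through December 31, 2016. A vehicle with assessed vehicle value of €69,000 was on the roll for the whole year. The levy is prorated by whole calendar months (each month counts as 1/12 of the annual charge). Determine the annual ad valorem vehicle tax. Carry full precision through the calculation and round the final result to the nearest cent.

€1,765.25

January 1 – July 31, 2016: 7 months at 3.1% → €69,000 × 3.1% × 7/12 = €1,247.7500
August 1 – December 31, 2016: 5 months at 1.8% → €69,000 × 1.8% × 5/12 = €517.5000
Total = €1,765.2500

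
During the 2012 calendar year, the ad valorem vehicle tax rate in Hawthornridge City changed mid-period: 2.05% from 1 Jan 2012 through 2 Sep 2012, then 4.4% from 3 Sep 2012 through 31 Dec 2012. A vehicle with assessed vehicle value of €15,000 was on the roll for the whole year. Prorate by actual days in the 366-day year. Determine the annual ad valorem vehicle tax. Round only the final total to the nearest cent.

€423.07

1 Jan – 2 Sep 2012: 246 days at 2.05% → €15,000 × 2.05% × 246/366 = €206.6803
3 Sep – 31 Dec 2012: 120 days at 4.4% → €15,000 × 4.4% × 120/366 = €216.3934
Total = €423.0738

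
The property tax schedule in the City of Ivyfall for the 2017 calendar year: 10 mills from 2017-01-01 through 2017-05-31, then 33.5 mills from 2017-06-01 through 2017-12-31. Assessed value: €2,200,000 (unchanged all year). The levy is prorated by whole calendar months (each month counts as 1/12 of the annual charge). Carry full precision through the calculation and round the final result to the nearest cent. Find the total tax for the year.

2017-01-01 to 2017-05-31: 5 months at 10 mills → €2,200,000 × 1% × 5/12 = €9,166.6667
2017-06-01 to 2017-12-31: 7 months at 33.5 mills → €2,200,000 × 3.35% × 7/12 = €42,991.6667
Total = €52,158.3333

€52,158.33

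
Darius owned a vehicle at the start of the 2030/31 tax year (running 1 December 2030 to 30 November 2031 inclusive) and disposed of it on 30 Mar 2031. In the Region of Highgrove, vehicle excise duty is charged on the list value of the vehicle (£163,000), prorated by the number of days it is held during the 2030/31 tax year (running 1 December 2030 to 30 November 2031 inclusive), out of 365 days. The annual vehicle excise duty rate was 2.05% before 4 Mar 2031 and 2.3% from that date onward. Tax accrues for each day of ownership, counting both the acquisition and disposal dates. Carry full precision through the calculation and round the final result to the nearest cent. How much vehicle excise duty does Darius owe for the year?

£1,128.72

1 Dec 2030 – 3 Mar 2031: 93 days at 2.05% → £163,000 × 2.05% × 93/365 = £851.3959
4 Mar – 30 Mar 2031: 27 days at 2.3% → £163,000 × 2.3% × 27/365 = £277.3233
Total = £1,128.7192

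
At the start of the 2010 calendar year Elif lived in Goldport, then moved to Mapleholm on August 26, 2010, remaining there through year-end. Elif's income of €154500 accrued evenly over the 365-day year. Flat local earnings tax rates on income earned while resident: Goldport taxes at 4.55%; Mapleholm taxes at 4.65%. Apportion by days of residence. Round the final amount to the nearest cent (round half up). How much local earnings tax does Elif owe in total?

€7083.93

Goldport, January 1 – August 25, 2010: 237 days → €154500 × 4.55% × 237/365 = €4564.5226
Mapleholm, August 26 – December 31, 2010: 128 days → €154500 × 4.65% × 128/365 = €2519.4082
Total = €7083.9308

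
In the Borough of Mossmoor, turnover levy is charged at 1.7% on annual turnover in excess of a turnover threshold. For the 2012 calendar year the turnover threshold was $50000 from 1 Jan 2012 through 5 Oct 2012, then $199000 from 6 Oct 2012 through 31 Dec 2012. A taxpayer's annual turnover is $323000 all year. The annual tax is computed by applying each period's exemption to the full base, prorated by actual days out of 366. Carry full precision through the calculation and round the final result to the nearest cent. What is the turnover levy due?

1 Jan – 5 Oct 2012: 279 days, exemption $50000 → ($323000 − $50000) × 1.7% × 279/366 = $3537.8115
6 Oct – 31 Dec 2012: 87 days, exemption $199000 → ($323000 − $199000) × 1.7% × 87/366 = $501.0820
Total = $4038.8934

$4038.89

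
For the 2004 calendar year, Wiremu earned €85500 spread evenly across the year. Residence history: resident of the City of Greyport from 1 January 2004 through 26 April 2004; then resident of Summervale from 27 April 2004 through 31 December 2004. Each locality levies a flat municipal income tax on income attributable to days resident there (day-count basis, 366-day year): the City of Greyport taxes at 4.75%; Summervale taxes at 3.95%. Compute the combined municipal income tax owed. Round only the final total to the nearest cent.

€3595.91

The City of Greyport, 1 January – 26 April 2004: 117 days → €85500 × 4.75% × 117/366 = €1298.2684
Summervale, 27 April – 31 December 2004: 249 days → €85500 × 3.95% × 249/366 = €2297.6373
Total = €3595.9057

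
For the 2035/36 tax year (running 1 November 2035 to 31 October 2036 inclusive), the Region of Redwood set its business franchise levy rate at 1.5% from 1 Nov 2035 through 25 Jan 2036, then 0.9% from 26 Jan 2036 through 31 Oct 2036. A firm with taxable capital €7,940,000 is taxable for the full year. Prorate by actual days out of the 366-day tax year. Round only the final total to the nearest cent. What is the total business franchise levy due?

1 Nov 2035 – 25 Jan 2036: 86 days at 1.5% → €7,940,000 × 1.5% × 86/366 = €27,985.2459
26 Jan – 31 Oct 2036: 280 days at 0.9% → €7,940,000 × 0.9% × 280/366 = €54,668.8525
Total = €82,654.0984

€82,654.10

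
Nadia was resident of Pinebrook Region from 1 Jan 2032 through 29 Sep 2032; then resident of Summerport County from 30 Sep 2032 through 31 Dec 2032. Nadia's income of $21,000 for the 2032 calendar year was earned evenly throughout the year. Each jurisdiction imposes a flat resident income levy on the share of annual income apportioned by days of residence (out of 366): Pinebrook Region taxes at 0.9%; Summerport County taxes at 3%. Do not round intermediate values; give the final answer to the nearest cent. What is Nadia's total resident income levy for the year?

$301.06

Pinebrook Region, 1 Jan – 29 Sep 2032: 273 days → $21,000 × 0.9% × 273/366 = $140.9754
Summerport County, 30 Sep – 31 Dec 2032: 93 days → $21,000 × 3% × 93/366 = $160.0820
Total = $301.0574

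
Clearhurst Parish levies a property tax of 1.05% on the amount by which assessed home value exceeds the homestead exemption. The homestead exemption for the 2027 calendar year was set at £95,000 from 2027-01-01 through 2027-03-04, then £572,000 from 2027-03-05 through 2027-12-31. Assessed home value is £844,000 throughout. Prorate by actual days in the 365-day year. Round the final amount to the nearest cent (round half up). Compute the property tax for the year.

£3,720.48

2027-01-01 to 2027-03-04: 63 days, exemption £95,000 → (£844,000 − £95,000) × 1.05% × 63/365 = £1,357.4342
2027-03-05 to 2027-12-31: 302 days, exemption £572,000 → (£844,000 − £572,000) × 1.05% × 302/365 = £2,363.0466
Total = £3,720.4808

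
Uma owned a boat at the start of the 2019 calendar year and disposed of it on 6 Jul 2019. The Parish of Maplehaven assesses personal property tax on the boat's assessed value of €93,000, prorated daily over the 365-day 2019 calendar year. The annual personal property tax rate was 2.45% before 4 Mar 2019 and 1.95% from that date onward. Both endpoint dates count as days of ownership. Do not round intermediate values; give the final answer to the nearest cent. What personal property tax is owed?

€1,008.09

1 Jan – 3 Mar 2019: 62 days at 2.45% → €93,000 × 2.45% × 62/365 = €387.0329
4 Mar – 6 Jul 2019: 125 days at 1.95% → €93,000 × 1.95% × 125/365 = €621.0616
Total = €1,008.0945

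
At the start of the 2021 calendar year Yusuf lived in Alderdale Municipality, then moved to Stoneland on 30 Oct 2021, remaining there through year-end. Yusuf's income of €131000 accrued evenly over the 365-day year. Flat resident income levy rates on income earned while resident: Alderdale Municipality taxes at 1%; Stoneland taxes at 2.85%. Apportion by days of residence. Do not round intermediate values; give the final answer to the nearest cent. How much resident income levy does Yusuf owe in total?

Alderdale Municipality, 1 Jan – 29 Oct 2021: 302 days → €131000 × 1% × 302/365 = €1083.8904
Stoneland, 30 Oct – 31 Dec 2021: 63 days → €131000 × 2.85% × 63/365 = €644.4123
Total = €1728.3027

€1728.30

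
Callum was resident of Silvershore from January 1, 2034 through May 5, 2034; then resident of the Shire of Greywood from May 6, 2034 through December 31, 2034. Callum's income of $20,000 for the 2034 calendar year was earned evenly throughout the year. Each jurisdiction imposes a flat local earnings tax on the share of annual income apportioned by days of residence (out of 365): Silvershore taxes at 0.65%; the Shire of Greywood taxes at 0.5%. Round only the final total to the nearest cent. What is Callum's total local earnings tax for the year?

Silvershore, January 1 – May 5, 2034: 125 days → $20,000 × 0.65% × 125/365 = $44.5205
The Shire of Greywood, May 6 – December 31, 2034: 240 days → $20,000 × 0.5% × 240/365 = $65.7534
Total = $110.2740

$110.27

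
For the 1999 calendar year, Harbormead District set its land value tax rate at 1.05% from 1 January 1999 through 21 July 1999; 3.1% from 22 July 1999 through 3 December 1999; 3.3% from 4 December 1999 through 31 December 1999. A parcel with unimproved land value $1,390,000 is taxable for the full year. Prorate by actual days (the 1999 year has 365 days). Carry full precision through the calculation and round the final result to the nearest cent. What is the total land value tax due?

1 January – 21 July 1999: 202 days at 1.05% → $1,390,000 × 1.05% × 202/365 = $8,077.2329
22 July – 3 December 1999: 135 days at 3.1% → $1,390,000 × 3.1% × 135/365 = $15,937.3973
4 December – 31 December 1999: 28 days at 3.3% → $1,390,000 × 3.3% × 28/365 = $3,518.7945
Total = $27,533.4247

$27,533.42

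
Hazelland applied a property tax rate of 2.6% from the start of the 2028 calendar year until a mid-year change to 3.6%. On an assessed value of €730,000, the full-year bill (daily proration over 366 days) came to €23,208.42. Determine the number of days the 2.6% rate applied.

154 days

Let d = days at the first rate; then 366 − d days at the second rate.
€730,000 × [2.6%·d + 3.6%·(366−d)] / 366 = €23,208.42
Solving gives d = 154, so the new rate took effect on 3 June 2028.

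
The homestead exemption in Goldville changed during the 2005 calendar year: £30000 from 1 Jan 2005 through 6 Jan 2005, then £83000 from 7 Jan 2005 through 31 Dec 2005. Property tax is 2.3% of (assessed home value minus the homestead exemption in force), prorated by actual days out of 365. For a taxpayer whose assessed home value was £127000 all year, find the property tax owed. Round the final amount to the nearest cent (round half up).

1 Jan – 6 Jan 2005: 6 days, exemption £30000 → (£127000 − £30000) × 2.3% × 6/365 = £36.6740
7 Jan – 31 Dec 2005: 359 days, exemption £83000 → (£127000 − £83000) × 2.3% × 359/365 = £995.3644
Total = £1032.0384

£1032.04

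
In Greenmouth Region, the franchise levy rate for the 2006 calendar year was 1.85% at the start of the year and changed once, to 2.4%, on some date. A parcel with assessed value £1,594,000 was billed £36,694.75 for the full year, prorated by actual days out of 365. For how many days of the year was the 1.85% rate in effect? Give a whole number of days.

Let d = days at the first rate; then 365 − d days at the second rate.
£1,594,000 × [1.85%·d + 2.4%·(365−d)] / 365 = £36,694.75
Solving gives d = 65, so the new rate took effect on 7 March 2006.

65 days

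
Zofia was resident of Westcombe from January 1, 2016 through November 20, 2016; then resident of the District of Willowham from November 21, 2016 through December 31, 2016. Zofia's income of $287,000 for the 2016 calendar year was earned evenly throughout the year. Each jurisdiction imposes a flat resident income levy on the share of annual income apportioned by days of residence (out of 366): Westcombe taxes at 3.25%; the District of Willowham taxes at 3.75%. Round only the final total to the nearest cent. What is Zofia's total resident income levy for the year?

Westcombe, January 1 – November 20, 2016: 325 days → $287,000 × 3.25% × 325/366 = $8,282.6161
The District of Willowham, November 21 – December 31, 2016: 41 days → $287,000 × 3.75% × 41/366 = $1,205.6352
Total = $9,488.2514

$9,488.25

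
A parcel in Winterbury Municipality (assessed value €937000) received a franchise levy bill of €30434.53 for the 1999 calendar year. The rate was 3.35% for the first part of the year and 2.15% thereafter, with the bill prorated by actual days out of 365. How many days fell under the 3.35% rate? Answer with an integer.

Let d = days at the first rate; then 365 − d days at the second rate.
€937000 × [3.35%·d + 2.15%·(365−d)] / 365 = €30434.53
Solving gives d = 334, so the new rate took effect on 1 Dec 1999.

334 days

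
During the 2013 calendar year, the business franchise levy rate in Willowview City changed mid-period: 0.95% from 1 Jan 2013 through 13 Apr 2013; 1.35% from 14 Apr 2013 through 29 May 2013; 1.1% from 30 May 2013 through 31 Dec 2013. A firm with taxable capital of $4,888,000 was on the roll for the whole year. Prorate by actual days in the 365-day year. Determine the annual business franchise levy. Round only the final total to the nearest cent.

$53,239.02

1 Jan – 13 Apr 2013: 103 days at 0.95% → $4,888,000 × 0.95% × 103/365 = $13,103.8575
14 Apr – 29 May 2013: 46 days at 1.35% → $4,888,000 × 1.35% × 46/365 = $8,316.2959
30 May – 31 Dec 2013: 216 days at 1.1% → $4,888,000 × 1.1% × 216/365 = $31,818.8712
Total = $53,239.0247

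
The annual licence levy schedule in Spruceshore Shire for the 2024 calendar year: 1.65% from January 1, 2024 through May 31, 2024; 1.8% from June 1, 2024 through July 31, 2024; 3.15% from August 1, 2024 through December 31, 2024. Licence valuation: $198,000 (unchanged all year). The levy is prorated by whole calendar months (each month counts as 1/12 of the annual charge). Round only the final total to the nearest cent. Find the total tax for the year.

$4,554.00

January 1 – May 31, 2024: 5 months at 1.65% → $198,000 × 1.65% × 5/12 = $1,361.2500
June 1 – July 31, 2024: 2 months at 1.8% → $198,000 × 1.8% × 2/12 = $594.0000
August 1 – December 31, 2024: 5 months at 3.15% → $198,000 × 3.15% × 5/12 = $2,598.7500
Total = $4,554.0000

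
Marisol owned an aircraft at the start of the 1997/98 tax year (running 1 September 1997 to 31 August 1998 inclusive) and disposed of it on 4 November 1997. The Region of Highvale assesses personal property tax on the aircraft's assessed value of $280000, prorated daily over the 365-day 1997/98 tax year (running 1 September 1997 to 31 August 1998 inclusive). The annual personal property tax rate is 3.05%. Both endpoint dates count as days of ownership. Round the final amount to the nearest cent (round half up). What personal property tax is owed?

Days held (1 September – 4 November 1997): 65 out of 365
Tax = $280000 × 3.05% × 65/365 = $1520.8219

$1520.82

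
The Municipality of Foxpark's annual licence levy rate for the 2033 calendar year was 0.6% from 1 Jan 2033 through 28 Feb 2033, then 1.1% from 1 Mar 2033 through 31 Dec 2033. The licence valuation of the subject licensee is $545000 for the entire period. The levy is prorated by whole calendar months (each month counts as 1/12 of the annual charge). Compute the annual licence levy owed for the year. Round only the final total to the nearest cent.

$5540.83

1 Jan – 28 Feb 2033: 2 months at 0.6% → $545000 × 0.6% × 2/12 = $545.0000
1 Mar – 31 Dec 2033: 10 months at 1.1% → $545000 × 1.1% × 10/12 = $4995.8333
Total = $5540.8333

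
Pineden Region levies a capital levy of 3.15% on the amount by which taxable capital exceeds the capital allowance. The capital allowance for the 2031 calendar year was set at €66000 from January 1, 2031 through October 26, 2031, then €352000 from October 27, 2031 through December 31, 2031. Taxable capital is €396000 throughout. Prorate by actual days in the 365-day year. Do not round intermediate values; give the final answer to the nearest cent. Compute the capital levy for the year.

€8765.98

January 1 – October 26, 2031: 299 days, exemption €66000 → (€396000 − €66000) × 3.15% × 299/365 = €8515.3562
October 27 – December 31, 2031: 66 days, exemption €352000 → (€396000 − €352000) × 3.15% × 66/365 = €250.6192
Total = €8765.9753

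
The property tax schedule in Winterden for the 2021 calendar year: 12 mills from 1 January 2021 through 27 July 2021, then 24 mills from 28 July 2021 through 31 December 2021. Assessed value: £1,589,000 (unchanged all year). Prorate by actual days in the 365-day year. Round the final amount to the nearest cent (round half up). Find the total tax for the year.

£27,269.85

1 January – 27 July 2021: 208 days at 12 mills → £1,589,000 × 1.2% × 208/365 = £10,866.1479
28 July – 31 December 2021: 157 days at 24 mills → £1,589,000 × 2.4% × 157/365 = £16,403.7041
Total = £27,269.8521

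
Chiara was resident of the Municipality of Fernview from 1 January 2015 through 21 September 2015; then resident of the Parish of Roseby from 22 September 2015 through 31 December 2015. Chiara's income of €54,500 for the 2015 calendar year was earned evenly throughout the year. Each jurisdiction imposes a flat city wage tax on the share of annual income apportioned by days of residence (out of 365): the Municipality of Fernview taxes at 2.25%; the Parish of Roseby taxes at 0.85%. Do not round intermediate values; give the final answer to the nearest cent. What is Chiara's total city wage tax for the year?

€1,015.12

The Municipality of Fernview, 1 January – 21 September 2015: 264 days → €54,500 × 2.25% × 264/365 = €886.9315
The Parish of Roseby, 22 September – 31 December 2015: 101 days → €54,500 × 0.85% × 101/365 = €128.1870
Total = €1,015.1185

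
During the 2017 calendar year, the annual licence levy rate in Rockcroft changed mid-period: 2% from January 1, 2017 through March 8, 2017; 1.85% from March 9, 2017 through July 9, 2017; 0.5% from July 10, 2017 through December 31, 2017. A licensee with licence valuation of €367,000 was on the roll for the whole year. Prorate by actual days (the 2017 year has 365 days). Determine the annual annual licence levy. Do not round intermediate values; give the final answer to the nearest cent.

€4,515.11

January 1 – March 8, 2017: 67 days at 2% → €367,000 × 2% × 67/365 = €1,347.3425
March 9 – July 9, 2017: 123 days at 1.85% → €367,000 × 1.85% × 123/365 = €2,287.9685
July 10 – December 31, 2017: 175 days at 0.5% → €367,000 × 0.5% × 175/365 = €879.7945
Total = €4,515.1055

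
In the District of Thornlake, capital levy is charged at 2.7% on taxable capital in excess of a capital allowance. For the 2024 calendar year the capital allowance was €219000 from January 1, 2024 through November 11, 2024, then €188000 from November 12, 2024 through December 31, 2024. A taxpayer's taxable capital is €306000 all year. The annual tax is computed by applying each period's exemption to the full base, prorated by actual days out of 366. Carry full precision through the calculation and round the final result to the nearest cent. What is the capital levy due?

€2463.34

January 1 – November 11, 2024: 316 days, exemption €219000 → (€306000 − €219000) × 2.7% × 316/366 = €2028.0984
November 12 – December 31, 2024: 50 days, exemption €188000 → (€306000 − €188000) × 2.7% × 50/366 = €435.2459
Total = €2463.3443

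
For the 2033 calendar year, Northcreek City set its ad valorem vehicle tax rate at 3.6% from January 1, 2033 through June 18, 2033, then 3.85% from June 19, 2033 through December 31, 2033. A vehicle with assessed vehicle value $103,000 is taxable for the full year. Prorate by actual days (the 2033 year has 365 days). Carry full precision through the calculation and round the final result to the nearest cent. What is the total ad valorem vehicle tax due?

January 1 – June 18, 2033: 169 days at 3.6% → $103,000 × 3.6% × 169/365 = $1,716.8548
June 19 – December 31, 2033: 196 days at 3.85% → $103,000 × 3.85% × 196/365 = $2,129.4192
Total = $3,846.2740

$3,846.27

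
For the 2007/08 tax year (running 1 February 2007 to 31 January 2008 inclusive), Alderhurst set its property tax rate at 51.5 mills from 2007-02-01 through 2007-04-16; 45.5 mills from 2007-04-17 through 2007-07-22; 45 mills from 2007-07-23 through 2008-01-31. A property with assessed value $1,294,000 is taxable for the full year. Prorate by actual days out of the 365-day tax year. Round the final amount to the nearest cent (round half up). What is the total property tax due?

2007-02-01 to 2007-04-16: 75 days at 51.5 mills → $1,294,000 × 5.15% × 75/365 = $13,693.3562
2007-04-17 to 2007-07-22: 97 days at 45.5 mills → $1,294,000 × 4.55% × 97/365 = $15,646.7644
2007-07-23 to 2008-01-31: 193 days at 45 mills → $1,294,000 × 4.5% × 193/365 = $30,790.1096
Total = $60,130.2301

$60,130.23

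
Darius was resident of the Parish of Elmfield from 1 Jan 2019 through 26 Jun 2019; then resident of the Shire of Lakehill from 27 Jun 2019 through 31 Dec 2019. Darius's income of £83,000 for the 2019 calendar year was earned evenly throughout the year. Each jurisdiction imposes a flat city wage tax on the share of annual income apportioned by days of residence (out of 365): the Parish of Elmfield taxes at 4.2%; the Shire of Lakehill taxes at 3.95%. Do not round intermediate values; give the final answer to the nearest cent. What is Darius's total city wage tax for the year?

£3,379.12

The Parish of Elmfield, 1 Jan – 26 Jun 2019: 177 days → £83,000 × 4.2% × 177/365 = £1,690.4712
The Shire of Lakehill, 27 Jun – 31 Dec 2019: 188 days → £83,000 × 3.95% × 188/365 = £1,688.6521
Total = £3,379.1233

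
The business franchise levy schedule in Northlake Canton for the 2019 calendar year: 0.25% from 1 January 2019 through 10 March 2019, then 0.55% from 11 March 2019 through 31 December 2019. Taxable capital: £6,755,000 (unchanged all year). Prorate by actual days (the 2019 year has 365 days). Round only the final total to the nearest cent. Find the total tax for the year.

£33,321.58

1 January – 10 March 2019: 69 days at 0.25% → £6,755,000 × 0.25% × 69/365 = £3,192.4315
11 March – 31 December 2019: 296 days at 0.55% → £6,755,000 × 0.55% × 296/365 = £30,129.1507
Total = £33,321.5822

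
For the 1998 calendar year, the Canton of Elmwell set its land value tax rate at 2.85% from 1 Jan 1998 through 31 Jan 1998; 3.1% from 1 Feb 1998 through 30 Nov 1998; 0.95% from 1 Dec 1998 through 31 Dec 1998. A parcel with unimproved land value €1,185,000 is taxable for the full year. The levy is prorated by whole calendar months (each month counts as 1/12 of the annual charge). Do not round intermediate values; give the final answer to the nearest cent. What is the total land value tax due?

1 Jan – 31 Jan 1998: 1 month at 2.85% → €1,185,000 × 2.85% × 1/12 = €2,814.3750
1 Feb – 30 Nov 1998: 10 months at 3.1% → €1,185,000 × 3.1% × 10/12 = €30,612.5000
1 Dec – 31 Dec 1998: 1 month at 0.95% → €1,185,000 × 0.95% × 1/12 = €938.1250
Total = €34,365.0000

€34,365.00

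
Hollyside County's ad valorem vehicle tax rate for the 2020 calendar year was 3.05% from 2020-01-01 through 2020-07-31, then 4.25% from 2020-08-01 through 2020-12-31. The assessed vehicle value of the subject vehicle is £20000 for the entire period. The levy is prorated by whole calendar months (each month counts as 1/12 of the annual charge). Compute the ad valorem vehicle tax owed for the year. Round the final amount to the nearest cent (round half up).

2020-01-01 to 2020-07-31: 7 months at 3.05% → £20000 × 3.05% × 7/12 = £355.8333
2020-08-01 to 2020-12-31: 5 months at 4.25% → £20000 × 4.25% × 5/12 = £354.1667
Total = £710.0000

£710.00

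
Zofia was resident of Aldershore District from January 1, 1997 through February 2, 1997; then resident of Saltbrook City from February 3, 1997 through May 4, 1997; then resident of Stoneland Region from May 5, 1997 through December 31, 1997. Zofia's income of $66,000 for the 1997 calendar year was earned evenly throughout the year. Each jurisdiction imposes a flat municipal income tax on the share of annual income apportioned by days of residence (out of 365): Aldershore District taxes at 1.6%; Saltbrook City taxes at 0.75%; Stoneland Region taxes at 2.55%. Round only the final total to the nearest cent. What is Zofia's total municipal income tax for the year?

$1,330.13

Aldershore District, January 1 – February 2, 1997: 33 days → $66,000 × 1.6% × 33/365 = $95.4740
Saltbrook City, February 3 – May 4, 1997: 91 days → $66,000 × 0.75% × 91/365 = $123.4110
Stoneland Region, May 5 – December 31, 1997: 241 days → $66,000 × 2.55% × 241/365 = $1,111.2411
Total = $1,330.1260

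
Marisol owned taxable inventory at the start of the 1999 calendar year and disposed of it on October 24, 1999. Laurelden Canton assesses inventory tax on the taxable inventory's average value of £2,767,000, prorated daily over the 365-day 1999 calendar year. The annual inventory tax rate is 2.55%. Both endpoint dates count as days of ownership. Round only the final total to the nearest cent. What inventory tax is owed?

Days held (January 1 – October 24, 1999): 297 out of 365
Tax = £2,767,000 × 2.55% × 297/365 = £57,413.3548

£57,413.35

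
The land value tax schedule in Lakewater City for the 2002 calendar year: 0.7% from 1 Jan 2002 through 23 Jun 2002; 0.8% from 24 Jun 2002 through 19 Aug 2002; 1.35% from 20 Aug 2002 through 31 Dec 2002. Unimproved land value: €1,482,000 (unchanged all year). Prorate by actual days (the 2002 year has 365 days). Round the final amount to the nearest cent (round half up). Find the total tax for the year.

€14,141.93

1 Jan – 23 Jun 2002: 174 days at 0.7% → €1,482,000 × 0.7% × 174/365 = €4,945.4137
24 Jun – 19 Aug 2002: 57 days at 0.8% → €1,482,000 × 0.8% × 57/365 = €1,851.4849
20 Aug – 31 Dec 2002: 134 days at 1.35% → €1,482,000 × 1.35% × 134/365 = €7,345.0356
Total = €14,141.9342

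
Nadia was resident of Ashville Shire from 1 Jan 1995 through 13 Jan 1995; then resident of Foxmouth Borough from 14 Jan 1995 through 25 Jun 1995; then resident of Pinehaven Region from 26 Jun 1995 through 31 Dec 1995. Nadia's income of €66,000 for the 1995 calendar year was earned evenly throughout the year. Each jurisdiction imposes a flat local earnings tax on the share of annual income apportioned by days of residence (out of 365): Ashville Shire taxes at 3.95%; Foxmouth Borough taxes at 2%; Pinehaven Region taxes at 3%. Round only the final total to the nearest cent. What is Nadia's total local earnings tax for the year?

€1,707.59

Ashville Shire, 1 Jan – 13 Jan 1995: 13 days → €66,000 × 3.95% × 13/365 = €92.8521
Foxmouth Borough, 14 Jan – 25 Jun 1995: 163 days → €66,000 × 2% × 163/365 = €589.4795
Pinehaven Region, 26 Jun – 31 Dec 1995: 189 days → €66,000 × 3% × 189/365 = €1,025.2603
Total = €1,707.5918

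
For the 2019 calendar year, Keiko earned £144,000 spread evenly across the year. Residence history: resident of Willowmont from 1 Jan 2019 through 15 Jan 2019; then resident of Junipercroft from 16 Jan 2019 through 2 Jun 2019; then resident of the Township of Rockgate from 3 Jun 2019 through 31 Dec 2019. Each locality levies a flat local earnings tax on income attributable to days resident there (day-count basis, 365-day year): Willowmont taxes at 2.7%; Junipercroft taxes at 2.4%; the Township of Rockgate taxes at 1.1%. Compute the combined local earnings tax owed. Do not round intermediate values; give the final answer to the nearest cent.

Willowmont, 1 Jan – 15 Jan 2019: 15 days → £144,000 × 2.7% × 15/365 = £159.7808
Junipercroft, 16 Jan – 2 Jun 2019: 138 days → £144,000 × 2.4% × 138/365 = £1,306.6521
The Township of Rockgate, 3 Jun – 31 Dec 2019: 212 days → £144,000 × 1.1% × 212/365 = £920.0219
Total = £2,386.4548

£2,386.45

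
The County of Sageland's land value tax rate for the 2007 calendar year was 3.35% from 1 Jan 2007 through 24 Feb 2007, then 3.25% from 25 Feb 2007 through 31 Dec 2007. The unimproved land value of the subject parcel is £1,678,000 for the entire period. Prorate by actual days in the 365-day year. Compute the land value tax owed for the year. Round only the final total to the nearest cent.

1 Jan – 24 Feb 2007: 55 days at 3.35% → £1,678,000 × 3.35% × 55/365 = £8,470.4521
25 Feb – 31 Dec 2007: 310 days at 3.25% → £1,678,000 × 3.25% × 310/365 = £46,317.3973
Total = £54,787.8493

£54,787.85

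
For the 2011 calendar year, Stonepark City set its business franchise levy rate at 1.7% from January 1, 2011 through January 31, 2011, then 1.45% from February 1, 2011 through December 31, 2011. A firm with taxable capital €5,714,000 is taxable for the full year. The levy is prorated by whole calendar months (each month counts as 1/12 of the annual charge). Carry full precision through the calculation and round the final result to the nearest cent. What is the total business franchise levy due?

January 1 – January 31, 2011: 1 month at 1.7% → €5,714,000 × 1.7% × 1/12 = €8,094.8333
February 1 – December 31, 2011: 11 months at 1.45% → €5,714,000 × 1.45% × 11/12 = €75,948.5833
Total = €84,043.4167

€84,043.42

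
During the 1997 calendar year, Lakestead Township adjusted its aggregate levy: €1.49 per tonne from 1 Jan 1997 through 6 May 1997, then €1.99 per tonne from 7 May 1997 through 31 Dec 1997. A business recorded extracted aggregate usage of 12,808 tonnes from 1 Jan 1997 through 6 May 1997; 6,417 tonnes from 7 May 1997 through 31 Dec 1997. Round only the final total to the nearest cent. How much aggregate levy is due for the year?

1 Jan – 6 May 1997: 12,808 tonnes at €1.49/tonne → €19,083.92
7 May – 31 Dec 1997: 6,417 tonnes at €1.99/tonne → €12,769.83

€31,853.75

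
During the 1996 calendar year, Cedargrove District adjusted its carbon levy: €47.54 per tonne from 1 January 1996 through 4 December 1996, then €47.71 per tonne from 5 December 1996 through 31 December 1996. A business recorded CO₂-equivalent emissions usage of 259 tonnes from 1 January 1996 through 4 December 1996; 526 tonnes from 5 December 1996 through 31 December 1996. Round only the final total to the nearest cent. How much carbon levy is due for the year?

1 January – 4 December 1996: 259 tonnes at €47.54/tonne → €12,312.86
5 December – 31 December 1996: 526 tonnes at €47.71/tonne → €25,095.46

€37,408.32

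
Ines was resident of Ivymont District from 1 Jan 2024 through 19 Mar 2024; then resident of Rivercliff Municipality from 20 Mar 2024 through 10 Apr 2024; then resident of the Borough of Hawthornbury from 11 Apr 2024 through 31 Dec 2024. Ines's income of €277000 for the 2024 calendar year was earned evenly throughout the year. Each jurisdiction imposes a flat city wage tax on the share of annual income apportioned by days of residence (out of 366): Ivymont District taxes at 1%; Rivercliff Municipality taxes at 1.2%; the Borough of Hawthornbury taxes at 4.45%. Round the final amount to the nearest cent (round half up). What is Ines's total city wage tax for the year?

€9722.62

Ivymont District, 1 Jan – 19 Mar 2024: 79 days → €277000 × 1% × 79/366 = €597.8962
Rivercliff Municipality, 20 Mar – 10 Apr 2024: 22 days → €277000 × 1.2% × 22/366 = €199.8033
The Borough of Hawthornbury, 11 Apr – 31 Dec 2024: 265 days → €277000 × 4.45% × 265/366 = €8924.9249
Total = €9722.6243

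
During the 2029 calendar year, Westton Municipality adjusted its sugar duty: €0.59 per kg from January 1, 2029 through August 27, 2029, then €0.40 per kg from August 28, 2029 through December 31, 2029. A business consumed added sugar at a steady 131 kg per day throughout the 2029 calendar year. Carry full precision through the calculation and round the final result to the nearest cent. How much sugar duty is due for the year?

€25,074.71

January 1 – August 27, 2029: 239 days × 131 kg/day = 31,309 kg at €0.59/kg → €18,472.31
August 28 – December 31, 2029: 126 days × 131 kg/day = 16,506 kg at €0.40/kg → €6,602.40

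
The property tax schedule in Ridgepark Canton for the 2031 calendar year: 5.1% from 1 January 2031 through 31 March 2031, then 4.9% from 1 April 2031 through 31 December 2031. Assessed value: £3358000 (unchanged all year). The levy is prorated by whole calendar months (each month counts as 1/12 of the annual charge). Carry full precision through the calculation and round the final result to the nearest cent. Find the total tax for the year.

1 January – 31 March 2031: 3 months at 5.1% → £3358000 × 5.1% × 3/12 = £42814.5000
1 April – 31 December 2031: 9 months at 4.9% → £3358000 × 4.9% × 9/12 = £123406.5000
Total = £166221.0000

£166221.00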